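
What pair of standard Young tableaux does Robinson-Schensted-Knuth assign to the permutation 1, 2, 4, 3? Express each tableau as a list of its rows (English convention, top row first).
P = [[1, 2, 3], [4]], Q = [[1, 2, 3], [4]]

Insert each entry of the permutation into P by Schensted row insertion, recording in Q the position of each new cell.

After inserting 1: P = [[1]].
After inserting 2: P = [[1, 2]].
After inserting 4: P = [[1, 2, 4]].
After inserting 3: P = [[1, 2, 3], [4]].

So P = [[1, 2, 3], [4]], Q = [[1, 2, 3], [4]].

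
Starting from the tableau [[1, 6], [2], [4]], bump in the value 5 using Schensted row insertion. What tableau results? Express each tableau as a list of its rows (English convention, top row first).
[[1, 5], [2, 6], [4]]

In row 1, 5 replaces 6 (the leftmost entry greater than 5); 6 is bumped to row 2. 6 is appended to row 2. The new tableau is [[1, 5], [2, 6], [4]].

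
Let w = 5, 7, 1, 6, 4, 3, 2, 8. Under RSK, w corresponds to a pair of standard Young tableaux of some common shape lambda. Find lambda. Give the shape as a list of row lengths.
Row-insert each entry into an empty tableau.

After inserting 5: P = [[5]].
After inserting 7: P = [[5, 7]].
After inserting 1: P = [[1, 7], [5]].
After inserting 6: P = [[1, 6], [5, 7]].
After inserting 4: P = [[1, 4], [5, 6], [7]].
After inserting 3: P = [[1, 3], [4, 6], [5], [7]].
After inserting 2: P = [[1, 2], [3, 6], [4], [5], [7]].
After inserting 8: P = [[1, 2, 8], [3, 6], [4], [5], [7]].

The final insertion tableau P = [[1, 2, 8], [3, 6], [4], [5], [7]] has shape [3, 2, 1, 1, 1].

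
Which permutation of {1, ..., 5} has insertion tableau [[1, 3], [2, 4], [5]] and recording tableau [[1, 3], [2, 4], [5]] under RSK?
Reverse RSK: for i = n, n-1, ..., 1, locate i in Q, remove the corresponding corner cell from P, and reverse-bump its entry up through P; the value ejected from row 1 is w(i).

So w = 2 1 5 4 3.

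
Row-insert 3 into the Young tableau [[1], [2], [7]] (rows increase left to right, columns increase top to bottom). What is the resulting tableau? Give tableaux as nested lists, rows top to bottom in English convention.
3 is larger than every entry of row 1, so it is appended to row 1. The new tableau is [[1, 3], [2], [7]].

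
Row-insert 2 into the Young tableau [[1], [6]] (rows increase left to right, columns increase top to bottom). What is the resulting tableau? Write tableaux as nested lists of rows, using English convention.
[[1, 2], [6]]

2 is larger than every entry of row 1, so it is appended to row 1. The new tableau is [[1, 2], [6]].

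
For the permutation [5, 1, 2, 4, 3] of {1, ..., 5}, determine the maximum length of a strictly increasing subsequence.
3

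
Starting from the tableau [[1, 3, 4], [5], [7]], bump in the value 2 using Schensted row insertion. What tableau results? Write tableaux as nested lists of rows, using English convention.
In row 1, 2 replaces 3 (the leftmost entry greater than 2); 3 is bumped to row 2. In row 2, 3 replaces 5 (the leftmost entry greater than 3); 5 is bumped to row 3. In row 3, 5 replaces 7 (the leftmost entry greater than 5); 7 is bumped to row 4. 7 starts a new row 4. The new tableau is [[1, 2, 4], [3], [5], [7]].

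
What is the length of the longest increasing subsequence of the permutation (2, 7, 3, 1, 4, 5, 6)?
5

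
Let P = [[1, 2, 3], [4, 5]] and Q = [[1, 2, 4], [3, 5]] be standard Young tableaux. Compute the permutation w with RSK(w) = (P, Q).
Reverse the RSK construction: for i from n down to 1, find the cell of Q containing i, remove the entry at that cell from P, and reverse-bump it up through P; the value ejected from row 1 is w(i).

Step i=5: Q has 5 at row 2, column 2; remove 5 from row 2 of P and reverse-bump: 5 enters row 1 and ejects 3. So w(5) = 3. P is now [[1, 2, 5], [4]].
Step i=4: Q has 4 at row 1, column 3; remove that cell from P, ejecting 5. So w(4) = 5. P is now [[1, 2], [4]].
Step i=3: Q has 3 at row 2, column 1; remove 4 from row 2 of P and reverse-bump: 4 enters row 1 and ejects 2. So w(3) = 2. P is now [[1, 4]].
Step i=2: Q has 2 at row 1, column 2; remove that cell from P, ejecting 4. So w(2) = 4. P is now [[1]].
Step i=1: Q has 1 at row 1, column 1; remove that cell from P, ejecting 1. So w(1) = 1. P is now [].

So w = 1 4 2 5 3.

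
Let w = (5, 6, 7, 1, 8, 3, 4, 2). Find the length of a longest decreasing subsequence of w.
3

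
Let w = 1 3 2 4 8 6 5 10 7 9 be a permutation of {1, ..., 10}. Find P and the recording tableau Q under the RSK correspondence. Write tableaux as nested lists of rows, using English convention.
P = [[1, 2, 4, 5, 7, 9], [3, 6, 10], [8]], Q = [[1, 2, 4, 5, 8, 10], [3, 6, 9], [7]]

Insert each entry of the permutation into P by Schensted row insertion, recording in Q the position of each new cell.

Insert 1: appended to row 1. P = [[1]].
Insert 3: appended to row 1. P = [[1, 3]].
Insert 2: 2 bumps 3 from row 1; 3 starts row 2. P = [[1, 2], [3]].
Insert 4: appended to row 1. P = [[1, 2, 4], [3]].
Insert 8: appended to row 1. P = [[1, 2, 4, 8], [3]].
Insert 6: 6 bumps 8 from row 1; 8 appends to row 2. P = [[1, 2, 4, 6], [3, 8]].
Insert 5: 5 bumps 6 from row 1; 6 bumps 8 from row 2; 8 starts row 3. P = [[1, 2, 4, 5], [3, 6], [8]].
Insert 10: appended to row 1. P = [[1, 2, 4, 5, 10], [3, 6], [8]].
Insert 7: 7 bumps 10 from row 1; 10 appends to row 2. P = [[1, 2, 4, 5, 7], [3, 6, 10], [8]].
Insert 9: appended to row 1. P = [[1, 2, 4, 5, 7, 9], [3, 6, 10], [8]].

So P = [[1, 2, 4, 5, 7, 9], [3, 6, 10], [8]], Q = [[1, 2, 4, 5, 8, 10], [3, 6, 9], [7]].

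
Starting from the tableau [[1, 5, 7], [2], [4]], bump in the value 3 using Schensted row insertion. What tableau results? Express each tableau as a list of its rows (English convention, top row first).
[[1, 3, 7], [2, 5], [4]]

In row 1, 3 replaces 5 (the leftmost entry greater than 3); 5 is bumped to row 2. 5 is appended to row 2. The new tableau is [[1, 3, 7], [2, 5], [4]].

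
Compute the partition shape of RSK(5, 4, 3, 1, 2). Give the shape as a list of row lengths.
[2, 1, 1, 1]

Row-insert each entry into an empty tableau.

After inserting 5: P = [[5]].
After inserting 4: P = [[4], [5]].
After inserting 3: P = [[3], [4], [5]].
After inserting 1: P = [[1], [3], [4], [5]].
After inserting 2: P = [[1, 2], [3], [4], [5]].

The final insertion tableau P = [[1, 2], [3], [4], [5]] has shape [2, 1, 1, 1].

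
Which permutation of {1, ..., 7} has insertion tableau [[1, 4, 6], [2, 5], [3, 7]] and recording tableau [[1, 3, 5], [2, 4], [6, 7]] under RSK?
3 2 7 5 6 1 4

Reverse the RSK construction: for i from n down to 1, find the cell of Q containing i, remove the entry at that cell from P, and reverse-bump it up through P; the value ejected from row 1 is w(i).

Step i=7: Q has 7 at row 3, column 2; remove 7 from row 3 of P and reverse-bump: 7 enters row 2 and ejects 5; 5 enters row 1 and ejects 4. So w(7) = 4. P is now [[1, 5, 6], [2, 7], [3]].
Step i=6: Q has 6 at row 3, column 1; remove 3 from row 3 of P and reverse-bump: 3 enters row 2 and ejects 2; 2 enters row 1 and ejects 1. So w(6) = 1. P is now [[2, 5, 6], [3, 7]].
Step i=5: Q has 5 at row 1, column 3; remove that cell from P, ejecting 6. So w(5) = 6. P is now [[2, 5], [3, 7]].
Step i=4: Q has 4 at row 2, column 2; remove 7 from row 2 of P and reverse-bump: 7 enters row 1 and ejects 5. So w(4) = 5. P is now [[2, 7], [3]].
Step i=3: Q has 3 at row 1, column 2; remove that cell from P, ejecting 7. So w(3) = 7. P is now [[2], [3]].
Step i=2: Q has 2 at row 2, column 1; remove 3 from row 2 of P and reverse-bump: 3 enters row 1 and ejects 2. So w(2) = 2. P is now [[3]].
Step i=1: Q has 1 at row 1, column 1; remove that cell from P, ejecting 3. So w(1) = 3. P is now [].

So w = 3 2 7 5 6 1 4.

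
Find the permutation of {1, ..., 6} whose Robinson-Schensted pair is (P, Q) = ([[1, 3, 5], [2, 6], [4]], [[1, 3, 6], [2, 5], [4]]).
4 2 6 1 3 5

Reverse RSK: for i = n, n-1, ..., 1, locate i in Q, remove the corresponding corner cell from P, and reverse-bump its entry up through P; the value ejected from row 1 is w(i).

So w = 4 2 6 1 3 5.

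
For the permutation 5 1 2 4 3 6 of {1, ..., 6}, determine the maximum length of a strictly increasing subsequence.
4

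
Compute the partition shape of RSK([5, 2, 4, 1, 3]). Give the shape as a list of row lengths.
[2, 2, 1]

Row-insert each entry into an empty tableau.

After inserting 5: P = [[5]].
After inserting 2: P = [[2], [5]].
After inserting 4: P = [[2, 4], [5]].
After inserting 1: P = [[1, 4], [2], [5]].
After inserting 3: P = [[1, 3], [2, 4], [5]].

The final insertion tableau P = [[1, 3], [2, 4], [5]] has shape [2, 2, 1].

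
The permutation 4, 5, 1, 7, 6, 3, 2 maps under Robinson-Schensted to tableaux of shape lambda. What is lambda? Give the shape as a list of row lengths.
[3, 2, 1, 1]

Row-insert each entry into an empty tableau.

After inserting 4: P = [[4]].
After inserting 5: P = [[4, 5]].
After inserting 1: P = [[1, 5], [4]].
After inserting 7: P = [[1, 5, 7], [4]].
After inserting 6: P = [[1, 5, 6], [4, 7]].
After inserting 3: P = [[1, 3, 6], [4, 5], [7]].
After inserting 2: P = [[1, 2, 6], [3, 5], [4], [7]].

The final insertion tableau P = [[1, 2, 6], [3, 5], [4], [7]] has shape [3, 2, 1, 1].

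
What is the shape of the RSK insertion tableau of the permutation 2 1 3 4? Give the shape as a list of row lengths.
[3, 1]

Row-insert each entry into an empty tableau.

After inserting 2: P = [[2]].
After inserting 1: P = [[1], [2]].
After inserting 3: P = [[1, 3], [2]].
After inserting 4: P = [[1, 3, 4], [2]].

The final insertion tableau P = [[1, 3, 4], [2]] has shape [3, 1].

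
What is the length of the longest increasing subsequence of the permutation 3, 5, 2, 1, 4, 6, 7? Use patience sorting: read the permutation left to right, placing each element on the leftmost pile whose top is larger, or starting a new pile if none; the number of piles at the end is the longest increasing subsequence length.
4

3: new pile. tops = [3]
5: new pile. tops = [3, 5]
2: onto pile 1 (replacing 3). tops = [2, 5]
1: onto pile 1 (replacing 2). tops = [1, 5]
4: onto pile 2 (replacing 5). tops = [1, 4]
6: new pile. tops = [1, 4, 6]
7: new pile. tops = [1, 4, 6, 7]

4 piles, so the longest increasing subsequence has length 4.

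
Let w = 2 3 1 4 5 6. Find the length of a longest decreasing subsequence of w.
2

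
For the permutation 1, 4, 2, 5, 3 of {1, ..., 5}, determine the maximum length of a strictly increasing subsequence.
3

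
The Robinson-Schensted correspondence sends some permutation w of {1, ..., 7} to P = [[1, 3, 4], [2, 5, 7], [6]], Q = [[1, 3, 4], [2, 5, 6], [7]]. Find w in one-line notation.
Reverse the RSK construction: for i from n down to 1, find the cell of Q containing i, remove the entry at that cell from P, and reverse-bump it up through P; the value ejected from row 1 is w(i).

Step i=7: Q has 7 at row 3, column 1; remove 6 from row 3 of P and reverse-bump: 6 enters row 2 and ejects 5; 5 enters row 1 and ejects 4. So w(7) = 4. P is now [[1, 3, 5], [2, 6, 7]].
Step i=6: Q has 6 at row 2, column 3; remove 7 from row 2 of P and reverse-bump: 7 enters row 1 and ejects 5. So w(6) = 5. P is now [[1, 3, 7], [2, 6]].
Step i=5: Q has 5 at row 2, column 2; remove 6 from row 2 of P and reverse-bump: 6 enters row 1 and ejects 3. So w(5) = 3. P is now [[1, 6, 7], [2]].
Step i=4: Q has 4 at row 1, column 3; remove that cell from P, ejecting 7. So w(4) = 7. P is now [[1, 6], [2]].
Step i=3: Q has 3 at row 1, column 2; remove that cell from P, ejecting 6. So w(3) = 6. P is now [[1], [2]].
Step i=2: Q has 2 at row 2, column 1; remove 2 from row 2 of P and reverse-bump: 2 enters row 1 and ejects 1. So w(2) = 1. P is now [[2]].
Step i=1: Q has 1 at row 1, column 1; remove that cell from P, ejecting 2. So w(1) = 2. P is now [].

So w = 2 1 6 7 3 5 4.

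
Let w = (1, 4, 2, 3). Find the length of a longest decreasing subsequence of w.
2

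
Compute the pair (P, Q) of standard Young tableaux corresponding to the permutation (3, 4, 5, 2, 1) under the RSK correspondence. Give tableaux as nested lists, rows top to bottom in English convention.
P = [[1, 4, 5], [2], [3]], Q = [[1, 2, 3], [4], [5]]

Insert each entry of the permutation into P by Schensted row insertion, recording in Q the position of each new cell.

Insert 3: appended to row 1. P = [[3]].
Insert 4: appended to row 1. P = [[3, 4]].
Insert 5: appended to row 1. P = [[3, 4, 5]].
Insert 2: 2 bumps 3 from row 1; 3 starts row 2. P = [[2, 4, 5], [3]].
Insert 1: 1 bumps 2 from row 1; 2 bumps 3 from row 2; 3 starts row 3. P = [[1, 4, 5], [2], [3]].

So P = [[1, 4, 5], [2], [3]], Q = [[1, 2, 3], [4], [5]].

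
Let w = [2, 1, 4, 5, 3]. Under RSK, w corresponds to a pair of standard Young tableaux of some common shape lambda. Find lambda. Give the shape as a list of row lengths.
Row-insert each entry into an empty tableau.

After inserting 2: P = [[2]].
After inserting 1: P = [[1], [2]].
After inserting 4: P = [[1, 4], [2]].
After inserting 5: P = [[1, 4, 5], [2]].
After inserting 3: P = [[1, 3, 5], [2, 4]].

The final insertion tableau P = [[1, 3, 5], [2, 4]] has shape [3, 2].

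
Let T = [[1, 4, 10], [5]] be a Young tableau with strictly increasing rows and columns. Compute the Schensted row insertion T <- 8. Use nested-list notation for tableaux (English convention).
In row 1, 8 replaces 10 (the leftmost entry greater than 8); 10 is bumped to row 2. 10 is appended to row 2. The new tableau is [[1, 4, 8], [5, 10]].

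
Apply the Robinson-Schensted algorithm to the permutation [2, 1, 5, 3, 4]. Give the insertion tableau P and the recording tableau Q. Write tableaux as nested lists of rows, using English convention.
Insert each entry of the permutation into P by Schensted row insertion, recording in Q the position of each new cell.

After inserting 2: P = [[2]].
After inserting 1: P = [[1], [2]].
After inserting 5: P = [[1, 5], [2]].
After inserting 3: P = [[1, 3], [2, 5]].
After inserting 4: P = [[1, 3, 4], [2, 5]].

So P = [[1, 3, 4], [2, 5]], Q = [[1, 3, 5], [2, 4]].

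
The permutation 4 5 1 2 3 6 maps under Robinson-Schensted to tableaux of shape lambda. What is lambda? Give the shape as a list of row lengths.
RSK row insertion gives P = [[1, 2, 3, 6], [4, 5]], which has shape [4, 2].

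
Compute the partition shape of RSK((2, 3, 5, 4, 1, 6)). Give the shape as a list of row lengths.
[4, 1, 1]

Row-insert each entry into an empty tableau.

After inserting 2: P = [[2]].
After inserting 3: P = [[2, 3]].
After inserting 5: P = [[2, 3, 5]].
After inserting 4: P = [[2, 3, 4], [5]].
After inserting 1: P = [[1, 3, 4], [2], [5]].
After inserting 6: P = [[1, 3, 4, 6], [2], [5]].

The final insertion tableau P = [[1, 3, 4, 6], [2], [5]] has shape [4, 1, 1].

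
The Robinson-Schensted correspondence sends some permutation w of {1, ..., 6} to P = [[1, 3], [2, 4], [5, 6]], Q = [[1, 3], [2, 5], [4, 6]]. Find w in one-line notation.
5 2 6 1 4 3

Reverse the RSK construction: for i from n down to 1, find the cell of Q containing i, remove the entry at that cell from P, and reverse-bump it up through P; the value ejected from row 1 is w(i).

Step i=6: Q has 6 at row 3, column 2; remove 6 from row 3 of P and reverse-bump: 6 enters row 2 and ejects 4; 4 enters row 1 and ejects 3. So w(6) = 3. P is now [[1, 4], [2, 6], [5]].
Step i=5: Q has 5 at row 2, column 2; remove 6 from row 2 of P and reverse-bump: 6 enters row 1 and ejects 4. So w(5) = 4. P is now [[1, 6], [2], [5]].
Step i=4: Q has 4 at row 3, column 1; remove 5 from row 3 of P and reverse-bump: 5 enters row 2 and ejects 2; 2 enters row 1 and ejects 1. So w(4) = 1. P is now [[2, 6], [5]].
Step i=3: Q has 3 at row 1, column 2; remove that cell from P, ejecting 6. So w(3) = 6. P is now [[2], [5]].
Step i=2: Q has 2 at row 2, column 1; remove 5 from row 2 of P and reverse-bump: 5 enters row 1 and ejects 2. So w(2) = 2. P is now [[5]].
Step i=1: Q has 1 at row 1, column 1; remove that cell from P, ejecting 5. So w(1) = 5. P is now [].

So w = 5 2 6 1 4 3.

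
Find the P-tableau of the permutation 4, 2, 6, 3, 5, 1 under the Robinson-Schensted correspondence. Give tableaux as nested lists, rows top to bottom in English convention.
After inserting 4: P = [[4]].
After inserting 2: P = [[2], [4]].
After inserting 6: P = [[2, 6], [4]].
After inserting 3: P = [[2, 3], [4, 6]].
After inserting 5: P = [[2, 3, 5], [4, 6]].
After inserting 1: P = [[1, 3, 5], [2, 6], [4]].

So P = [[1, 3, 5], [2, 6], [4]].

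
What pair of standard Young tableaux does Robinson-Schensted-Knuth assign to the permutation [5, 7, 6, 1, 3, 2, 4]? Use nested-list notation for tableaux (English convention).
P = [[1, 2, 4], [3, 6], [5], [7]], Q = [[1, 2, 7], [3, 5], [4], [6]]

Insert each entry of the permutation into P by Schensted row insertion, recording in Q the position of each new cell.

After inserting 5: P = [[5]].
After inserting 7: P = [[5, 7]].
After inserting 6: P = [[5, 6], [7]].
After inserting 1: P = [[1, 6], [5], [7]].
After inserting 3: P = [[1, 3], [5, 6], [7]].
After inserting 2: P = [[1, 2], [3, 6], [5], [7]].
After inserting 4: P = [[1, 2, 4], [3, 6], [5], [7]].

So P = [[1, 2, 4], [3, 6], [5], [7]], Q = [[1, 2, 7], [3, 5], [4], [6]].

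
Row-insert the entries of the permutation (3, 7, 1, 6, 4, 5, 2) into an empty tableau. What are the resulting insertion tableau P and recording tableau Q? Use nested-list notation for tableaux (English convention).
Insert each entry of the permutation into P by Schensted row insertion, recording in Q the position of each new cell.

After inserting 3: P = [[3]].
After inserting 7: P = [[3, 7]].
After inserting 1: P = [[1, 7], [3]].
After inserting 6: P = [[1, 6], [3, 7]].
After inserting 4: P = [[1, 4], [3, 6], [7]].
After inserting 5: P = [[1, 4, 5], [3, 6], [7]].
After inserting 2: P = [[1, 2, 5], [3, 4], [6], [7]].

So P = [[1, 2, 5], [3, 4], [6], [7]], Q = [[1, 2, 6], [3, 4], [5], [7]].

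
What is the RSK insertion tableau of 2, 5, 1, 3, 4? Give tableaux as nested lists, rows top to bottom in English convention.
Insert 2: appended to row 1. P = [[2]].
Insert 5: appended to row 1. P = [[2, 5]].
Insert 1: 1 bumps 2 from row 1; 2 starts row 2. P = [[1, 5], [2]].
Insert 3: 3 bumps 5 from row 1; 5 appends to row 2. P = [[1, 3], [2, 5]].
Insert 4: appended to row 1. P = [[1, 3, 4], [2, 5]].

So P = [[1, 3, 4], [2, 5]].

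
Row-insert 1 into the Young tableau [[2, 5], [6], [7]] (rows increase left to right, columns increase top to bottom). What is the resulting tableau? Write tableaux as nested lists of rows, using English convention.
[[1, 5], [2], [6], [7]]

In row 1, 1 replaces 2 (the leftmost entry greater than 1); 2 is bumped to row 2. In row 2, 2 replaces 6 (the leftmost entry greater than 2); 6 is bumped to row 3. In row 3, 6 replaces 7 (the leftmost entry greater than 6); 7 is bumped to row 4. 7 starts a new row 4. The new tableau is [[1, 5], [2], [6], [7]].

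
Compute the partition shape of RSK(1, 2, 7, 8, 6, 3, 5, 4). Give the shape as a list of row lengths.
[4, 2, 1, 1]

Row-insert each entry into an empty tableau.

After inserting 1: P = [[1]].
After inserting 2: P = [[1, 2]].
After inserting 7: P = [[1, 2, 7]].
After inserting 8: P = [[1, 2, 7, 8]].
After inserting 6: P = [[1, 2, 6, 8], [7]].
After inserting 3: P = [[1, 2, 3, 8], [6], [7]].
After inserting 5: P = [[1, 2, 3, 5], [6, 8], [7]].
After inserting 4: P = [[1, 2, 3, 4], [5, 8], [6], [7]].

The final insertion tableau P = [[1, 2, 3, 4], [5, 8], [6], [7]] has shape [4, 2, 1, 1].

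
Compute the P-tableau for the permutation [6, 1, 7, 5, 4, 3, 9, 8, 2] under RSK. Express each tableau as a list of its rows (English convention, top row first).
Insert 6: appended to row 1. P = [[6]].
Insert 1: 1 bumps 6 from row 1; 6 starts row 2. P = [[1], [6]].
Insert 7: appended to row 1. P = [[1, 7], [6]].
Insert 5: 5 bumps 7 from row 1; 7 appends to row 2. P = [[1, 5], [6, 7]].
Insert 4: 4 bumps 5 from row 1; 5 bumps 6 from row 2; 6 starts row 3. P = [[1, 4], [5, 7], [6]].
Insert 3: 3 bumps 4 from row 1; 4 bumps 5 from row 2; 5 bumps 6 from row 3; 6 starts row 4. P = [[1, 3], [4, 7], [5], [6]].
Insert 9: appended to row 1. P = [[1, 3, 9], [4, 7], [5], [6]].
Insert 8: 8 bumps 9 from row 1; 9 appends to row 2. P = [[1, 3, 8], [4, 7, 9], [5], [6]].
Insert 2: 2 bumps 3 from row 1; 3 bumps 4 from row 2; 4 bumps 5 from row 3; 5 bumps 6 from row 4; 6 starts row 5. P = [[1, 2, 8], [3, 7, 9], [4], [5], [6]].

So P = [[1, 2, 8], [3, 7, 9], [4], [5], [6]].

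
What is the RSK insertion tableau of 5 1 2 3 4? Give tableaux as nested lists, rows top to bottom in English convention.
Insert 5: appended to row 1. P = [[5]].
Insert 1: 1 bumps 5 from row 1; 5 starts row 2. P = [[1], [5]].
Insert 2: appended to row 1. P = [[1, 2], [5]].
Insert 3: appended to row 1. P = [[1, 2, 3], [5]].
Insert 4: appended to row 1. P = [[1, 2, 3, 4], [5]].

So P = [[1, 2, 3, 4], [5]].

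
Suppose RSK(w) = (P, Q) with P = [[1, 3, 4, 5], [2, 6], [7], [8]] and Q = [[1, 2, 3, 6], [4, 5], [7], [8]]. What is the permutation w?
2 3 8 1 4 7 6 5

Reverse the RSK construction: for i from n down to 1, find the cell of Q containing i, remove the entry at that cell from P, and reverse-bump it up through P; the value ejected from row 1 is w(i).

Step i=8: Q has 8 at row 4, column 1; remove 8 from row 4 of P and reverse-bump: 8 enters row 3 and ejects 7; 7 enters row 2 and ejects 6; 6 enters row 1 and ejects 5. So w(8) = 5. P is now [[1, 3, 4, 6], [2, 7], [8]].
Step i=7: Q has 7 at row 3, column 1; remove 8 from row 3 of P and reverse-bump: 8 enters row 2 and ejects 7; 7 enters row 1 and ejects 6. So w(7) = 6. P is now [[1, 3, 4, 7], [2, 8]].
Step i=6: Q has 6 at row 1, column 4; remove that cell from P, ejecting 7. So w(6) = 7. P is now [[1, 3, 4], [2, 8]].
Step i=5: Q has 5 at row 2, column 2; remove 8 from row 2 of P and reverse-bump: 8 enters row 1 and ejects 4. So w(5) = 4. P is now [[1, 3, 8], [2]].
Step i=4: Q has 4 at row 2, column 1; remove 2 from row 2 of P and reverse-bump: 2 enters row 1 and ejects 1. So w(4) = 1. P is now [[2, 3, 8]].
Step i=3: Q has 3 at row 1, column 3; remove that cell from P, ejecting 8. So w(3) = 8. P is now [[2, 3]].
Step i=2: Q has 2 at row 1, column 2; remove that cell from P, ejecting 3. So w(2) = 3. P is now [[2]].
Step i=1: Q has 1 at row 1, column 1; remove that cell from P, ejecting 2. So w(1) = 2. P is now [].

So w = 2 3 8 1 4 7 6 5.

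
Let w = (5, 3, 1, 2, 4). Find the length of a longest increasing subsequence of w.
3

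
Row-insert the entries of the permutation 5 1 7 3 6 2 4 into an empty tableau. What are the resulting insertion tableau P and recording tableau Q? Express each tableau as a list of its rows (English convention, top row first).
P = [[1, 2, 4], [3, 6], [5, 7]], Q = [[1, 3, 5], [2, 4], [6, 7]]

Insert each entry of the permutation into P by Schensted row insertion, recording in Q the position of each new cell.

After inserting 5: P = [[5]].
After inserting 1: P = [[1], [5]].
After inserting 7: P = [[1, 7], [5]].
After inserting 3: P = [[1, 3], [5, 7]].
After inserting 6: P = [[1, 3, 6], [5, 7]].
After inserting 2: P = [[1, 2, 6], [3, 7], [5]].
After inserting 4: P = [[1, 2, 4], [3, 6], [5, 7]].

So P = [[1, 2, 4], [3, 6], [5, 7]], Q = [[1, 3, 5], [2, 4], [6, 7]].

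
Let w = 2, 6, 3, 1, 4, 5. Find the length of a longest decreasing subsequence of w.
3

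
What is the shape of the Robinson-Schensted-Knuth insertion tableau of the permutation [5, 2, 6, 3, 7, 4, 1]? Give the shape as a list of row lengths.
Row-insert each entry into an empty tableau.

After inserting 5: P = [[5]].
After inserting 2: P = [[2], [5]].
After inserting 6: P = [[2, 6], [5]].
After inserting 3: P = [[2, 3], [5, 6]].
After inserting 7: P = [[2, 3, 7], [5, 6]].
After inserting 4: P = [[2, 3, 4], [5, 6, 7]].
After inserting 1: P = [[1, 3, 4], [2, 6, 7], [5]].

The final insertion tableau P = [[1, 3, 4], [2, 6, 7], [5]] has shape [3, 3, 1].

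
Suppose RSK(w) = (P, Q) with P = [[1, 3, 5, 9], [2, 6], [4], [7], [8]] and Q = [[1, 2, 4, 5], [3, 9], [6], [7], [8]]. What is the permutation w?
2 8 4 7 9 6 3 1 5

Reverse the RSK construction: for i from n down to 1, find the cell of Q containing i, remove the entry at that cell from P, and reverse-bump it up through P; the value ejected from row 1 is w(i).

Step i=9: Q has 9 at row 2, column 2; remove 6 from row 2 of P and reverse-bump: 6 enters row 1 and ejects 5. So w(9) = 5. P is now [[1, 3, 6, 9], [2], [4], [7], [8]].
Step i=8: Q has 8 at row 5, column 1; remove 8 from row 5 of P and reverse-bump: 8 enters row 4 and ejects 7; 7 enters row 3 and ejects 4; 4 enters row 2 and ejects 2; 2 enters row 1 and ejects 1. So w(8) = 1. P is now [[2, 3, 6, 9], [4], [7], [8]].
Step i=7: Q has 7 at row 4, column 1; remove 8 from row 4 of P and reverse-bump: 8 enters row 3 and ejects 7; 7 enters row 2 and ejects 4; 4 enters row 1 and ejects 3. So w(7) = 3. P is now [[2, 4, 6, 9], [7], [8]].
Step i=6: Q has 6 at row 3, column 1; remove 8 from row 3 of P and reverse-bump: 8 enters row 2 and ejects 7; 7 enters row 1 and ejects 6. So w(6) = 6. P is now [[2, 4, 7, 9], [8]].
Step i=5: Q has 5 at row 1, column 4; remove that cell from P, ejecting 9. So w(5) = 9. P is now [[2, 4, 7], [8]].
Step i=4: Q has 4 at row 1, column 3; remove that cell from P, ejecting 7. So w(4) = 7. P is now [[2, 4], [8]].
Step i=3: Q has 3 at row 2, column 1; remove 8 from row 2 of P and reverse-bump: 8 enters row 1 and ejects 4. So w(3) = 4. P is now [[2, 8]].
Step i=2: Q has 2 at row 1, column 2; remove that cell from P, ejecting 8. So w(2) = 8. P is now [[2]].
Step i=1: Q has 1 at row 1, column 1; remove that cell from P, ejecting 2. So w(1) = 2. P is now [].

So w = 2 8 4 7 9 6 3 1 5.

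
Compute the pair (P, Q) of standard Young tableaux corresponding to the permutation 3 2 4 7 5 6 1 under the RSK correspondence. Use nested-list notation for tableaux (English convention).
Insert each entry of the permutation into P by Schensted row insertion, recording in Q the position of each new cell.

Insert 3: appended to row 1. P = [[3]], Q = [[1]].
Insert 2: 2 bumps 3 from row 1; 3 starts row 2. P = [[2], [3]], Q = [[1], [2]].
Insert 4: appended to row 1. P = [[2, 4], [3]], Q = [[1, 3], [2]].
Insert 7: appended to row 1. P = [[2, 4, 7], [3]], Q = [[1, 3, 4], [2]].
Insert 5: 5 bumps 7 from row 1; 7 appends to row 2. P = [[2, 4, 5], [3, 7]], Q = [[1, 3, 4], [2, 5]].
Insert 6: appended to row 1. P = [[2, 4, 5, 6], [3, 7]], Q = [[1, 3, 4, 6], [2, 5]].
Insert 1: 1 bumps 2 from row 1; 2 bumps 3 from row 2; 3 starts row 3. P = [[1, 4, 5, 6], [2, 7], [3]], Q = [[1, 3, 4, 6], [2, 5], [7]].

So P = [[1, 4, 5, 6], [2, 7], [3]], Q = [[1, 3, 4, 6], [2, 5], [7]].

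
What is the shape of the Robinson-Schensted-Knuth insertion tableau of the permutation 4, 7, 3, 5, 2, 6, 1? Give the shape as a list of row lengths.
[3, 2, 1, 1]

Row-insert each entry into an empty tableau.

After inserting 4: P = [[4]].
After inserting 7: P = [[4, 7]].
After inserting 3: P = [[3, 7], [4]].
After inserting 5: P = [[3, 5], [4, 7]].
After inserting 2: P = [[2, 5], [3, 7], [4]].
After inserting 6: P = [[2, 5, 6], [3, 7], [4]].
After inserting 1: P = [[1, 5, 6], [2, 7], [3], [4]].

The final insertion tableau P = [[1, 5, 6], [2, 7], [3], [4]] has shape [3, 2, 1, 1].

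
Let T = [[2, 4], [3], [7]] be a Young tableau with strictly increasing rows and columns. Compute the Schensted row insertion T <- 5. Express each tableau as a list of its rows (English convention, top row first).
[[2, 4, 5], [3], [7]]

5 is larger than every entry of row 1, so it is appended to row 1. The new tableau is [[2, 4, 5], [3], [7]].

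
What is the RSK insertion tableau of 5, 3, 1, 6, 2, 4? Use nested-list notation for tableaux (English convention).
Insert 5: appended to row 1. P = [[5]].
Insert 3: 3 bumps 5 from row 1; 5 starts row 2. P = [[3], [5]].
Insert 1: 1 bumps 3 from row 1; 3 bumps 5 from row 2; 5 starts row 3. P = [[1], [3], [5]].
Insert 6: appended to row 1. P = [[1, 6], [3], [5]].
Insert 2: 2 bumps 6 from row 1; 6 appends to row 2. P = [[1, 2], [3, 6], [5]].
Insert 4: appended to row 1. P = [[1, 2, 4], [3, 6], [5]].

So P = [[1, 2, 4], [3, 6], [5]].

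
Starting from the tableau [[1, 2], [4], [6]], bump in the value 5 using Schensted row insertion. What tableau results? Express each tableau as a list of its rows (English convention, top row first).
[[1, 2, 5], [4], [6]]

5 is larger than every entry of row 1, so it is appended to row 1. The new tableau is [[1, 2, 5], [4], [6]].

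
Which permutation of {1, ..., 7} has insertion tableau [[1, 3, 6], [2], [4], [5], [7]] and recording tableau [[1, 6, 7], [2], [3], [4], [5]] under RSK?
Reverse the RSK construction: for i from n down to 1, find the cell of Q containing i, remove the entry at that cell from P, and reverse-bump it up through P; the value ejected from row 1 is w(i).

Step i=7: Q has 7 at row 1, column 3; remove that cell from P, ejecting 6. So w(7) = 6. P is now [[1, 3], [2], [4], [5], [7]].
Step i=6: Q has 6 at row 1, column 2; remove that cell from P, ejecting 3. So w(6) = 3. P is now [[1], [2], [4], [5], [7]].
Step i=5: Q has 5 at row 5, column 1; remove 7 from row 5 of P and reverse-bump: 7 enters row 4 and ejects 5; 5 enters row 3 and ejects 4; 4 enters row 2 and ejects 2; 2 enters row 1 and ejects 1. So w(5) = 1. P is now [[2], [4], [5], [7]].
Step i=4: Q has 4 at row 4, column 1; remove 7 from row 4 of P and reverse-bump: 7 enters row 3 and ejects 5; 5 enters row 2 and ejects 4; 4 enters row 1 and ejects 2. So w(4) = 2. P is now [[4], [5], [7]].
Step i=3: Q has 3 at row 3, column 1; remove 7 from row 3 of P and reverse-bump: 7 enters row 2 and ejects 5; 5 enters row 1 and ejects 4. So w(3) = 4. P is now [[5], [7]].
Step i=2: Q has 2 at row 2, column 1; remove 7 from row 2 of P and reverse-bump: 7 enters row 1 and ejects 5. So w(2) = 5. P is now [[7]].
Step i=1: Q has 1 at row 1, column 1; remove that cell from P, ejecting 7. So w(1) = 7. P is now [].

So w = 7 5 4 2 1 3 6.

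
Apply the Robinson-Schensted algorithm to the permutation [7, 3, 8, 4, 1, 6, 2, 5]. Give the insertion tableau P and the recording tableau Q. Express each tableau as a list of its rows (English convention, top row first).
Insert each entry of the permutation into P by Schensted row insertion, recording in Q the position of each new cell.

Insert 7: appended to row 1. P = [[7]].
Insert 3: 3 bumps 7 from row 1; 7 starts row 2. P = [[3], [7]].
Insert 8: appended to row 1. P = [[3, 8], [7]].
Insert 4: 4 bumps 8 from row 1; 8 appends to row 2. P = [[3, 4], [7, 8]].
Insert 1: 1 bumps 3 from row 1; 3 bumps 7 from row 2; 7 starts row 3. P = [[1, 4], [3, 8], [7]].
Insert 6: appended to row 1. P = [[1, 4, 6], [3, 8], [7]].
Insert 2: 2 bumps 4 from row 1; 4 bumps 8 from row 2; 8 appends to row 3. P = [[1, 2, 6], [3, 4], [7, 8]].
Insert 5: 5 bumps 6 from row 1; 6 appends to row 2. P = [[1, 2, 5], [3, 4, 6], [7, 8]].

So P = [[1, 2, 5], [3, 4, 6], [7, 8]], Q = [[1, 3, 6], [2, 4, 8], [5, 7]].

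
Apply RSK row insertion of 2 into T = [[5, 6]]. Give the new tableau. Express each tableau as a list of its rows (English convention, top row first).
In row 1, 2 replaces 5 (the leftmost entry greater than 2); 5 is bumped to row 2. 5 starts a new row 2. The new tableau is [[2, 6], [5]].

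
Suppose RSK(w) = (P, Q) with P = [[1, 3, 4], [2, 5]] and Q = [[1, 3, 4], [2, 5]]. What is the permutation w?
2 1 3 5 4

Reverse the RSK construction: for i from n down to 1, find the cell of Q containing i, remove the entry at that cell from P, and reverse-bump it up through P; the value ejected from row 1 is w(i).

Step i=5: Q has 5 at row 2, column 2; remove 5 from row 2 of P and reverse-bump: 5 enters row 1 and ejects 4. So w(5) = 4. P is now [[1, 3, 5], [2]].
Step i=4: Q has 4 at row 1, column 3; remove that cell from P, ejecting 5. So w(4) = 5. P is now [[1, 3], [2]].
Step i=3: Q has 3 at row 1, column 2; remove that cell from P, ejecting 3. So w(3) = 3. P is now [[1], [2]].
Step i=2: Q has 2 at row 2, column 1; remove 2 from row 2 of P and reverse-bump: 2 enters row 1 and ejects 1. So w(2) = 1. P is now [[2]].
Step i=1: Q has 1 at row 1, column 1; remove that cell from P, ejecting 2. So w(1) = 2. P is now [].

So w = 2 1 3 5 4.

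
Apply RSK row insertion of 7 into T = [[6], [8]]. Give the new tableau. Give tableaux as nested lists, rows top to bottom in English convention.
[[6, 7], [8]]

7 is larger than every entry of row 1, so it is appended to row 1. The new tableau is [[6, 7], [8]].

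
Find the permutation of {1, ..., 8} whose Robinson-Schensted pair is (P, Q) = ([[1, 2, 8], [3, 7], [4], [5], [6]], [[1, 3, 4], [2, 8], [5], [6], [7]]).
Reverse the RSK construction: for i from n down to 1, find the cell of Q containing i, remove the entry at that cell from P, and reverse-bump it up through P; the value ejected from row 1 is w(i).

Step i=8: Q has 8 at row 2, column 2; remove 7 from row 2 of P and reverse-bump: 7 enters row 1 and ejects 2. So w(8) = 2. P is now [[1, 7, 8], [3], [4], [5], [6]].
Step i=7: Q has 7 at row 5, column 1; remove 6 from row 5 of P and reverse-bump: 6 enters row 4 and ejects 5; 5 enters row 3 and ejects 4; 4 enters row 2 and ejects 3; 3 enters row 1 and ejects 1. So w(7) = 1. P is now [[3, 7, 8], [4], [5], [6]].
Step i=6: Q has 6 at row 4, column 1; remove 6 from row 4 of P and reverse-bump: 6 enters row 3 and ejects 5; 5 enters row 2 and ejects 4; 4 enters row 1 and ejects 3. So w(6) = 3. P is now [[4, 7, 8], [5], [6]].
Step i=5: Q has 5 at row 3, column 1; remove 6 from row 3 of P and reverse-bump: 6 enters row 2 and ejects 5; 5 enters row 1 and ejects 4. So w(5) = 4. P is now [[5, 7, 8], [6]].
Step i=4: Q has 4 at row 1, column 3; remove that cell from P, ejecting 8. So w(4) = 8. P is now [[5, 7], [6]].
Step i=3: Q has 3 at row 1, column 2; remove that cell from P, ejecting 7. So w(3) = 7. P is now [[5], [6]].
Step i=2: Q has 2 at row 2, column 1; remove 6 from row 2 of P and reverse-bump: 6 enters row 1 and ejects 5. So w(2) = 5. P is now [[6]].
Step i=1: Q has 1 at row 1, column 1; remove that cell from P, ejecting 6. So w(1) = 6. P is now [].

So w = 6 5 7 8 4 3 1 2.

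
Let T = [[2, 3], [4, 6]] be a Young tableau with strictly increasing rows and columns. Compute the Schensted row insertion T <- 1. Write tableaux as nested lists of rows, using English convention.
[[1, 3], [2, 6], [4]]

In row 1, 1 replaces 2 (the leftmost entry greater than 1); 2 is bumped to row 2. In row 2, 2 replaces 4 (the leftmost entry greater than 2); 4 is bumped to row 3. 4 starts a new row 3. The new tableau is [[1, 3], [2, 6], [4]].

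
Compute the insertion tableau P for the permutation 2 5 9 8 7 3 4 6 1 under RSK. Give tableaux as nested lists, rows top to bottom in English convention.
P = [[1, 3, 4, 6], [2, 7], [5], [8], [9]]

Insert 2: appended to row 1. P = [[2]].
Insert 5: appended to row 1. P = [[2, 5]].
Insert 9: appended to row 1. P = [[2, 5, 9]].
Insert 8: 8 bumps 9 from row 1; 9 starts row 2. P = [[2, 5, 8], [9]].
Insert 7: 7 bumps 8 from row 1; 8 bumps 9 from row 2; 9 starts row 3. P = [[2, 5, 7], [8], [9]].
Insert 3: 3 bumps 5 from row 1; 5 bumps 8 from row 2; 8 bumps 9 from row 3; 9 starts row 4. P = [[2, 3, 7], [5], [8], [9]].
Insert 4: 4 bumps 7 from row 1; 7 appends to row 2. P = [[2, 3, 4], [5, 7], [8], [9]].
Insert 6: appended to row 1. P = [[2, 3, 4, 6], [5, 7], [8], [9]].
Insert 1: 1 bumps 2 from row 1; 2 bumps 5 from row 2; 5 bumps 8 from row 3; 8 bumps 9 from row 4; 9 starts row 5. P = [[1, 3, 4, 6], [2, 7], [5], [8], [9]].

So P = [[1, 3, 4, 6], [2, 7], [5], [8], [9]].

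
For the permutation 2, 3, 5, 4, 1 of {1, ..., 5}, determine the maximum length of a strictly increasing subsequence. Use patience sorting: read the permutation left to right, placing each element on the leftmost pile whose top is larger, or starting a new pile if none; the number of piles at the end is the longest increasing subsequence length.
3

2: new pile. tops = [2]
3: new pile. tops = [2, 3]
5: new pile. tops = [2, 3, 5]
4: onto pile 3 (replacing 5). tops = [2, 3, 4]
1: onto pile 1 (replacing 2). tops = [1, 3, 4]

3 piles, so the longest increasing subsequence has length 3.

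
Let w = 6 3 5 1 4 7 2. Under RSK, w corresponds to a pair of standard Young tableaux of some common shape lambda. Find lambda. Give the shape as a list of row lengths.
[3, 2, 1, 1]

Row-insert each entry into an empty tableau.

After inserting 6: P = [[6]].
After inserting 3: P = [[3], [6]].
After inserting 5: P = [[3, 5], [6]].
After inserting 1: P = [[1, 5], [3], [6]].
After inserting 4: P = [[1, 4], [3, 5], [6]].
After inserting 7: P = [[1, 4, 7], [3, 5], [6]].
After inserting 2: P = [[1, 2, 7], [3, 4], [5], [6]].

The final insertion tableau P = [[1, 2, 7], [3, 4], [5], [6]] has shape [3, 2, 1, 1].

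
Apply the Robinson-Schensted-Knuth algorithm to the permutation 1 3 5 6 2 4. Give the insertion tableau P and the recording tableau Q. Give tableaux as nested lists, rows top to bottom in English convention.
P = [[1, 2, 4, 6], [3, 5]], Q = [[1, 2, 3, 4], [5, 6]]

Insert each entry of the permutation into P by Schensted row insertion, recording in Q the position of each new cell.

Insert 1: appended to row 1. P = [[1]].
Insert 3: appended to row 1. P = [[1, 3]].
Insert 5: appended to row 1. P = [[1, 3, 5]].
Insert 6: appended to row 1. P = [[1, 3, 5, 6]].
Insert 2: 2 bumps 3 from row 1; 3 starts row 2. P = [[1, 2, 5, 6], [3]].
Insert 4: 4 bumps 5 from row 1; 5 appends to row 2. P = [[1, 2, 4, 6], [3, 5]].

So P = [[1, 2, 4, 6], [3, 5]], Q = [[1, 2, 3, 4], [5, 6]].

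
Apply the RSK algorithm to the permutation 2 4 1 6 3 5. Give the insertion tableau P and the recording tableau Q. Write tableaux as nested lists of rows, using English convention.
Insert each entry of the permutation into P by Schensted row insertion, recording in Q the position of each new cell.

Insert 2: appended to row 1. P = [[2]].
Insert 4: appended to row 1. P = [[2, 4]].
Insert 1: 1 bumps 2 from row 1; 2 starts row 2. P = [[1, 4], [2]].
Insert 6: appended to row 1. P = [[1, 4, 6], [2]].
Insert 3: 3 bumps 4 from row 1; 4 appends to row 2. P = [[1, 3, 6], [2, 4]].
Insert 5: 5 bumps 6 from row 1; 6 appends to row 2. P = [[1, 3, 5], [2, 4, 6]].

So P = [[1, 3, 5], [2, 4, 6]], Q = [[1, 2, 4], [3, 5, 6]].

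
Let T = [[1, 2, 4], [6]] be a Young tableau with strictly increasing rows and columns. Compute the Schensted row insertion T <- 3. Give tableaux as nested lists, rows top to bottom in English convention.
[[1, 2, 3], [4], [6]]

In row 1, 3 replaces 4 (the leftmost entry greater than 3); 4 is bumped to row 2. In row 2, 4 replaces 6 (the leftmost entry greater than 4); 6 is bumped to row 3. 6 starts a new row 3. The new tableau is [[1, 2, 3], [4], [6]].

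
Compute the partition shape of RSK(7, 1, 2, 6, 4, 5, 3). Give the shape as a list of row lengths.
[4, 1, 1, 1]

Row-insert each entry into an empty tableau.

After inserting 7: P = [[7]].
After inserting 1: P = [[1], [7]].
After inserting 2: P = [[1, 2], [7]].
After inserting 6: P = [[1, 2, 6], [7]].
After inserting 4: P = [[1, 2, 4], [6], [7]].
After inserting 5: P = [[1, 2, 4, 5], [6], [7]].
After inserting 3: P = [[1, 2, 3, 5], [4], [6], [7]].

The final insertion tableau P = [[1, 2, 3, 5], [4], [6], [7]] has shape [4, 1, 1, 1].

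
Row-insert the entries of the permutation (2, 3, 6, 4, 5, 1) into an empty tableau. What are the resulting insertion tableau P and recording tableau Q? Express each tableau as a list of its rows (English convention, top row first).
Insert each entry of the permutation into P by Schensted row insertion, recording in Q the position of each new cell.

After inserting 2: P = [[2]].
After inserting 3: P = [[2, 3]].
After inserting 6: P = [[2, 3, 6]].
After inserting 4: P = [[2, 3, 4], [6]].
After inserting 5: P = [[2, 3, 4, 5], [6]].
After inserting 1: P = [[1, 3, 4, 5], [2], [6]].

So P = [[1, 3, 4, 5], [2], [6]], Q = [[1, 2, 3, 5], [4], [6]].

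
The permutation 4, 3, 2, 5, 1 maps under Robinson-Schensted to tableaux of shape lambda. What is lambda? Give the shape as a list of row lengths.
Row-insert each entry into an empty tableau.

After inserting 4: P = [[4]].
After inserting 3: P = [[3], [4]].
After inserting 2: P = [[2], [3], [4]].
After inserting 5: P = [[2, 5], [3], [4]].
After inserting 1: P = [[1, 5], [2], [3], [4]].

The final insertion tableau P = [[1, 5], [2], [3], [4]] has shape [2, 1, 1, 1].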